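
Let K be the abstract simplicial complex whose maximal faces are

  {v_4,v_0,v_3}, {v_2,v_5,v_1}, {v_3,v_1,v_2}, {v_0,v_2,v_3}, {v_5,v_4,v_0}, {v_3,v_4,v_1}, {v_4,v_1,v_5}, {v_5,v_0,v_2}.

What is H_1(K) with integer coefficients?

H_1 ≅ 0.

Take the total order v_0 < v_1 < v_2 < v_3 < v_4 < v_5 on the vertex set. Then K (dimension 2) consists of the simplices:

  0-simplices (6): [v_0], [v_1], [v_2], [v_3], [v_4], [v_5]
  1-simplices (12): [v_0,v_2], [v_0,v_3], [v_0,v_4], [v_0,v_5], [v_1,v_2], [v_1,v_3], [v_1,v_4], [v_1,v_5], [v_2,v_3], [v_2,v_5], [v_3,v_4], [v_4,v_5]
  2-simplices (8): [v_0,v_2,v_3], [v_0,v_2,v_5], [v_0,v_3,v_4], [v_0,v_4,v_5], [v_1,v_2,v_3], [v_1,v_2,v_5], [v_1,v_3,v_4], [v_1,v_4,v_5]

Hence C_0 ≅ Z^6, C_1 ≅ Z^12, C_2 ≅ Z^8.

∂_1: C_1 → C_0 sends each edge [p,q] (with p < q) to q − p.
This gives a 6×12 integer matrix of rank 5; reducing to Smith normal form yields diagonal entries (1,1,1,1,1).

Boundary ∂_2: C_2 → C_1 maps a triangle to the signed sum of its edges. For instance
  ∂[v_0,v_2,v_3] = [v_2,v_3] − [v_0,v_3] + [v_0,v_2],
  ∂[v_1,v_3,v_4] = [v_3,v_4] − [v_1,v_4] + [v_1,v_3].
As a 12×8 matrix over Z this has rank 7, with invariant factors (1,1,1,1,1,1,1).

From H_k ≅ ker(∂_k) / im(∂_{k+1}) we obtain:

  H_1: rank ker ∂_1 − rank ∂_2 = (12 − 5) − 7 = 0, and the invariant factors of ∂_2 are all 1, so H_1 = 0.

(K is a triangulation of the 2-sphere S^2.)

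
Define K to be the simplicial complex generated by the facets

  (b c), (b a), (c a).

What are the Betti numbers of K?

K has 3 vertices, 3 edges.
rank ∂_0 = 0, rank ∂_1 = 2 ⇒ b_0 = 3 − 0 − 2 = 1; all invariant factors of ∂_1 are 1 so no torsion. So H_0 ≅ Z.
rank ∂_1 = 2, rank ∂_2 = 0 ⇒ b_1 = 3 − 2 − 0 = 1. So H_1 ≅ Z.

b_0 = 1, b_1 = 1.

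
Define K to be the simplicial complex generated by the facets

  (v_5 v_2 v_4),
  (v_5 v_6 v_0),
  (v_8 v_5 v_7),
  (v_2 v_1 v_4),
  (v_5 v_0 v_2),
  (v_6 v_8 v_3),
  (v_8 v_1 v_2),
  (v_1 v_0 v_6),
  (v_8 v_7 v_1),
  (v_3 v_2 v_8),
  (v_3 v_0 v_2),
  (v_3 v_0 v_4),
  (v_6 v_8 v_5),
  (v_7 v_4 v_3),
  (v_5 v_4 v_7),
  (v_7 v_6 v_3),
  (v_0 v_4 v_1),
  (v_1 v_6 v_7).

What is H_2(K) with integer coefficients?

We work with the vertex ordering v_0 < v_1 < v_2 < v_3 < v_4 < v_5 < v_6 < v_7 < v_8. The simplices of K, each written with vertices in increasing order, are:

  0-simplices (9): [v_0], [v_1], [v_2], [v_3], [v_4], [v_5], [v_6], [v_7], [v_8]
  1-simplices (27): (27 of them)
  2-simplices (18): (18 of them)

giving chain groups C_0 ≅ Z^9, C_1 ≅ Z^27, C_2 ≅ Z^18.

Boundary ∂_1: C_1 → C_0 sends each edge [p,q] (with p < q) to q − p. For instance
  ∂[v_1,v_6] = [v_6] − [v_1].
As a 9×27 matrix over Z this has rank 8, with invariant factors (1,1,1,1,1,1,1,1).

Boundary ∂_2: C_2 → C_1 sends each 2-simplex [p,q,r] to [q,r] − [p,r] + [p,q]. For instance
  ∂[v_0,v_2,v_3] = [v_2,v_3] − [v_0,v_3] + [v_0,v_2],
  ∂[v_2,v_3,v_8] = [v_3,v_8] − [v_2,v_8] + [v_2,v_3].
As a 27×18 matrix over Z this has rank 18, with invariant factors (1,1,1,1,1,1,1,1,1,1,1,1,1,1,1,1,1,2).

From H_k ≅ ker(∂_k) / im(∂_{k+1}) we obtain:

  H_2: rank ker ∂_2 − rank ∂_3 = (18 − 18) − 0 = 0, and there is no ∂_3, so H_2 = 0.

H_2 ≅ 0.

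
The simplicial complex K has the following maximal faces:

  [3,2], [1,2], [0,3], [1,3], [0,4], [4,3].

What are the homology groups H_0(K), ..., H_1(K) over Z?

H_0 ≅ Z,  H_1 ≅ Z^2.

Order the vertices as 0 < 1 < 2 < 3 < 4. Listing each simplex with vertices in this order, K has dimension 1 with simplices:

  0-simplices (5): [0], [1], [2], [3], [4]
  1-simplices (6): [0,3], [0,4], [1,2], [1,3], [2,3], [3,4]

Hence C_0 ≅ Z^5, C_1 ≅ Z^6.

The boundary map ∂_1: C_1 → C_0 sends each edge [p,q] (with p < q) to q − p.
As a 5×6 matrix over Z this has rank 4, with invariant factors (1,1,1,1).

Computing H_k = (kernel of ∂_k) / (image of ∂_{k+1}):

  H_0: rank C_0 − rank ∂_1 = 5 − 4 = 1, and the invariant factors of ∂_1 are all 1, so H_0 ≅ Z.
  H_1: rank ker ∂_1 − rank ∂_2 = (6 − 4) − 0 = 2, and there is no ∂_2, so H_1 ≅ Z^2.

As a check, the Euler characteristic is 5 − 6 = -1, which agrees with 1 − 2 = -1.
(K is a triangulation of a wedge of 2 circles.)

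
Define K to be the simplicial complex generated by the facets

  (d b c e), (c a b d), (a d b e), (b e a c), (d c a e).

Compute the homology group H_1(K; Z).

We work with the vertex ordering a < b < c < d < e. The simplices of K, each written with vertices in increasing order, are:

  0-simplices (5): a, b, c, d, e
  1-simplices (10): ab, ac, ad, ae, bc, bd, be, cd, ce, de
  2-simplices (10): abc, abd, abe, acd, ace, ade, bcd, bce, bde, cde
  3-simplices (5): abcd, abce, abde, acde, bcde

so the chain groups are C_0 ≅ Z^5, C_1 ≅ Z^10, C_2 ≅ Z^10, C_3 ≅ Z^5.

The boundary map ∂_1: C_1 → C_0 maps an edge to its endpoints' difference, ∂[p,q] = q − p. For instance
  ∂bc = c − b.
The 5×10 boundary matrix has rank 4 and Smith normal form diag(1,1,1,1).

Boundary ∂_2: C_2 → C_1 sends each 2-simplex [p,q,r] to [q,r] − [p,r] + [p,q]. For instance
  ∂abe = be − ae + ab,
  ∂ace = ce − ae + ac.
The resulting 10×10 matrix has rank 6, and its Smith normal form has invariant factors (1,1,1,1,1,1).

The boundary map ∂_3: C_3 → C_2 sends each 3-simplex σ to the alternating sum Σ_i (−1)^i (σ with its i-th vertex removed). For instance
  ∂abde = bde − ade + abe − abd,
  ∂acde = cde − ade + ace − acd.
As a 10×5 matrix over Z this has rank 4, with invariant factors (1,1,1,1).

Reading off H_k = ker ∂_k / im ∂_{k+1}:

  H_1: rank ker ∂_1 − rank ∂_2 = (10 − 4) − 6 = 0, and the invariant factors of ∂_2 are all 1, so H_1 = 0.

(K is a triangulation of the 3-sphere S^3.)

H_1 = 0.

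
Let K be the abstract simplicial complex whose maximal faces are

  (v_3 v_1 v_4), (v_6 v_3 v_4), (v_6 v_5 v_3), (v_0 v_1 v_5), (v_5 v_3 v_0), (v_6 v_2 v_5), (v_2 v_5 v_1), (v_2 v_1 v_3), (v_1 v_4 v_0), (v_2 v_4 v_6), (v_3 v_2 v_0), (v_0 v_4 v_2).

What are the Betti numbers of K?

Fix the vertex order v_0 < v_1 < v_2 < v_3 < v_4 < v_5 < v_6 and write every simplex with vertices in increasing order. Then dim K = 2 and the simplices of K are:

  0-simplices (7): [v_0], [v_1], [v_2], [v_3], [v_4], [v_5], [v_6]
  1-simplices (18): (18 of them)
  2-simplices (12): (12 of them)

so the chain groups are C_0 ≅ Z^7, C_1 ≅ Z^18, C_2 ≅ Z^12.

∂_1: C_1 → C_0 is given by ∂[p,q] = [q] − [p].
The 7×18 boundary matrix has rank 6 and Smith normal form diag(1,1,1,1,1,1).

The boundary map ∂_2: C_2 → C_1 sends each 2-simplex [p,q,r] to [q,r] − [p,r] + [p,q]. For instance
  ∂[v_0,v_2,v_4] = [v_2,v_4] − [v_0,v_4] + [v_0,v_2],
  ∂[v_3,v_5,v_6] = [v_5,v_6] − [v_3,v_6] + [v_3,v_5].
The 18×12 boundary matrix has rank 12 and Smith normal form diag(1,1,1,1,1,1,1,1,1,1,1,2).

Reading off H_k = ker ∂_k / im ∂_{k+1}:

  H_0: rank C_0 − rank ∂_1 = 7 − 6 = 1, and the invariant factors of ∂_1 are all 1, so H_0 = Z.
  H_1: rank ker ∂_1 − rank ∂_2 = (18 − 6) − 12 = 0, and ∂_2 has invariant factor 2 > 1, so H_1 = Z/2Z.
  H_2: rank ker ∂_2 − rank ∂_3 = (12 − 12) − 0 = 0, and there is no ∂_3, so H_2 = 0.

Hence the Betti numbers are b_0 = 1, b_1 = 0, b_2 = 0.

b_0 = 1, b_1 = 0, b_2 = 0.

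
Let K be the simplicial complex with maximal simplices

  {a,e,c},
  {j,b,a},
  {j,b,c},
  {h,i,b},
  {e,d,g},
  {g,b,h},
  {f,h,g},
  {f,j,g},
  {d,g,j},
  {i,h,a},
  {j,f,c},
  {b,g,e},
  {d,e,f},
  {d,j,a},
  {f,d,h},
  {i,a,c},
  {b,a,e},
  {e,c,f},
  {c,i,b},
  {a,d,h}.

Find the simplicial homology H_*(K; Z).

K has 10 vertices, 30 edges, 20 triangles.
rank ∂_0 = 0, rank ∂_1 = 9 ⇒ b_0 = 10 − 0 − 9 = 1; all invariant factors of ∂_1 are 1 so no torsion. So H_0 ≅ Z.
rank ∂_1 = 9, rank ∂_2 = 20 ⇒ b_1 = 30 − 9 − 20 = 1; ∂_2 has invariant factor(s) [2] giving torsion. So H_1 ≅ Z ⊕ Z_2.
rank ∂_2 = 20, rank ∂_3 = 0 ⇒ b_2 = 20 − 20 − 0 = 0. So H_2 ≅ 0.

H_0 ≅ Z,  H_1 ≅ Z ⊕ Z_2,  H_2 = 0.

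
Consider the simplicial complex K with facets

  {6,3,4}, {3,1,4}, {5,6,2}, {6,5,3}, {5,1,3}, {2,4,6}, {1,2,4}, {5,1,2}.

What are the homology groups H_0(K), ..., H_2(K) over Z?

Take the total order 1 < 2 < 3 < 4 < 5 < 6 on the vertex set. Then K (dimension 2) consists of the simplices:

  0-simplices (6): [1], [2], [3], [4], [5], [6]
  1-simplices (12): [1,2], [1,3], [1,4], [1,5], [2,4], [2,5], [2,6], [3,4], [3,5], [3,6], [4,6], [5,6]
  2-simplices (8): [1,2,4], [1,2,5], [1,3,4], [1,3,5], [2,4,6], [2,5,6], [3,4,6], [3,5,6]

so the chain groups are C_0 ≅ Z^6, C_1 ≅ Z^12, C_2 ≅ Z^8.

The boundary map ∂_1: C_1 → C_0 is given by ∂[p,q] = [q] − [p]. For instance
  ∂[3,5] = [5] − [3].
The 6×12 boundary matrix has rank 5 and Smith normal form diag(1,1,1,1,1).

Boundary ∂_2: C_2 → C_1 acts by ∂[p,q,r] = [q,r] − [p,r] + [p,q]. For instance
  ∂[2,5,6] = [5,6] − [2,6] + [2,5],
  ∂[3,5,6] = [5,6] − [3,6] + [3,5].
The resulting 12×8 matrix has rank 7, and its Smith normal form has invariant factors (1,1,1,1,1,1,1).

Computing H_k = (kernel of ∂_k) / (image of ∂_{k+1}):

  H_0: rank C_0 − rank ∂_1 = 6 − 5 = 1, and the invariant factors of ∂_1 are all 1, so H_0 = Z.
  H_1: rank ker ∂_1 − rank ∂_2 = (12 − 5) − 7 = 0, and the invariant factors of ∂_2 are all 1, so H_1 = 0.
  H_2: rank ker ∂_2 − rank ∂_3 = (8 − 7) − 0 = 1, and there is no ∂_3, so H_2 = Z.

H_0 ≅ Z,  H_1 = 0,  H_2 ≅ Z.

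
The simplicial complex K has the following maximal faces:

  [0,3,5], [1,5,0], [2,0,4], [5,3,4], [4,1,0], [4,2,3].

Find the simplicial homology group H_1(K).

H_1 ≅ Z.

Order the vertices as 0 < 1 < 2 < 3 < 4 < 5. Listing each simplex with vertices in this order, K has dimension 2 with simplices:

  0-simplices (6): [0], [1], [2], [3], [4], [5]
  1-simplices (12): [0,1], [0,2], [0,3], [0,4], [0,5], [1,4], [1,5], [2,3], [2,4], [3,4], [3,5], [4,5]
  2-simplices (6): [0,1,4], [0,1,5], [0,2,4], [0,3,5], [2,3,4], [3,4,5]

Hence C_0 ≅ Z^6, C_1 ≅ Z^12, C_2 ≅ Z^6.

∂_1: C_1 → C_0 is given by ∂[p,q] = [q] − [p]. For instance
  ∂[0,3] = [3] − [0].
This gives a 6×12 integer matrix of rank 5; reducing to Smith normal form yields diagonal entries (1,1,1,1,1).

∂_2: C_2 → C_1 acts by ∂[p,q,r] = [q,r] − [p,r] + [p,q]. For instance
  ∂[0,1,4] = [1,4] − [0,4] + [0,1],
  ∂[0,2,4] = [2,4] − [0,4] + [0,2].
The resulting 12×6 matrix has rank 6, and its Smith normal form has invariant factors (1,1,1,1,1,1).

From H_k ≅ ker(∂_k) / im(∂_{k+1}) we obtain:

  H_1: rank ker ∂_1 − rank ∂_2 = (12 − 5) − 6 = 1, and the invariant factors of ∂_2 are all 1, so H_1 ≅ Z.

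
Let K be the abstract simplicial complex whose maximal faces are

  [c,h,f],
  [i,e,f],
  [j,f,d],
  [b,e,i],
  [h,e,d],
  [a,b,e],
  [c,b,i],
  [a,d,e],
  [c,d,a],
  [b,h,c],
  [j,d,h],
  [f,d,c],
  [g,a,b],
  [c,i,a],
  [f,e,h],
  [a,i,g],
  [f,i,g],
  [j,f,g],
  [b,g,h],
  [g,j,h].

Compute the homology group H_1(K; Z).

H_1 ≅ Z ⊕ Z/2Z.

We work with the vertex ordering a < b < c < d < e < f < g < h < i < j. The simplices of K, each written with vertices in increasing order, are:

  0-simplices (10): a, b, c, d, e, f, g, h, i, j
  1-simplices (30): ab, ac, ad, ae, ag, ai, bc, be, bg, bh, bi, cd, cf, ch, ci, de, df, dh, dj, ef, eh, ei, fg, fh, fi, fj, gh, gi, gj, hj
  2-simplices (20): abe, abg, acd, aci, ade, agi, bch, bci, bei, bgh, cdf, cfh, deh, dfj, dhj, efh, efi, fgi, fgj, ghj

Hence C_0 ≅ Z^10, C_1 ≅ Z^30, C_2 ≅ Z^20.

Boundary ∂_1: C_1 → C_0 maps an edge to its endpoints' difference, ∂[p,q] = q − p.
The 10×30 boundary matrix has rank 9 and Smith normal form diag(1,1,1,1,1,1,1,1,1).

∂_2: C_2 → C_1 acts by ∂[p,q,r] = [q,r] − [p,r] + [p,q]. For instance
  ∂abe = be − ae + ab,
  ∂aci = ci − ai + ac.
This gives a 30×20 integer matrix of rank 20; reducing to Smith normal form yields diagonal entries (1,1,1,1,1,1,1,1,1,1,1,1,1,1,1,1,1,1,1,2).

Now H_k = ker ∂_k / im ∂_{k+1}, so:

  H_1: rank ker ∂_1 − rank ∂_2 = (30 − 9) − 20 = 1, and ∂_2 has invariant factor 2 > 1, so H_1 ≅ Z ⊕ Z/2Z.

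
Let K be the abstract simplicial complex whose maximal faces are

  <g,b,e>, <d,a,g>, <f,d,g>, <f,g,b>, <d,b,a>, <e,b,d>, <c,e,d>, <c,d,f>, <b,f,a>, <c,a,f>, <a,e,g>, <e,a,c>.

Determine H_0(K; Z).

K has 7 vertices, 18 edges, 12 triangles.
rank ∂_0 = 0, rank ∂_1 = 6 ⇒ b_0 = 7 − 0 − 6 = 1; all invariant factors of ∂_1 are 1 so no torsion. So H_0 ≅ Z.

H_0 ≅ Z.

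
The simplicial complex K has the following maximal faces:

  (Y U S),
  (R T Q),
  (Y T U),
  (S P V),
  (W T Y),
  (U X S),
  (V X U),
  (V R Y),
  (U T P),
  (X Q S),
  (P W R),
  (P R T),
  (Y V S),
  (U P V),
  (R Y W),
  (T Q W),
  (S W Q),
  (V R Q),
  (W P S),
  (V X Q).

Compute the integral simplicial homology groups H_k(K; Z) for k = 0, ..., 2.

Fix the vertex order P < Q < R < S < T < U < V < W < X < Y and write every simplex with vertices in increasing order. Then dim K = 2 and the simplices of K are:

  0-simplices (10): P, Q, R, S, T, U, V, W, X, Y
  1-simplices (30): PR, PS, PT, PU, PV, PW, QR, QS, QT, QV, QW, QX, RT, RV, RW, RY, SU, SV, SW, SX, SY, TU, TW, TY, UV, UX, UY, VX, VY, WY
  2-simplices (20): PRT, PRW, PSV, PSW, PTU, PUV, QRT, QRV, QSW, QSX, QTW, QVX, RVY, RWY, SUX, SUY, SVY, TUY, TWY, UVX

Hence C_0 ≅ Z^10, C_1 ≅ Z^30, C_2 ≅ Z^20.

The boundary map ∂_1: C_1 → C_0 sends each edge [p,q] (with p < q) to q − p. For instance
  ∂SV = V − S.
The resulting 10×30 matrix has rank 9, and its Smith normal form has invariant factors (1,1,1,1,1,1,1,1,1).

The boundary map ∂_2: C_2 → C_1 sends each 2-simplex [p,q,r] to [q,r] − [p,r] + [p,q]. For instance
  ∂PRT = RT − PT + PR,
  ∂PSW = SW − PW + PS.
The 30×20 boundary matrix has rank 20 and Smith normal form diag(1,1,1,1,1,1,1,1,1,1,1,1,1,1,1,1,1,1,1,2).

Reading off H_k = ker ∂_k / im ∂_{k+1}:

  H_0: rank C_0 − rank ∂_1 = 10 − 9 = 1, and the invariant factors of ∂_1 are all 1, so H_0 ≅ Z.
  H_1: rank ker ∂_1 − rank ∂_2 = (30 − 9) − 20 = 1, and ∂_2 has invariant factor 2 > 1, so H_1 ≅ Z × Z/2.
  H_2: rank ker ∂_2 − rank ∂_3 = (20 − 20) − 0 = 0, and there is no ∂_3, so H_2 ≅ 0.

H_0 ≅ Z,  H_1 ≅ Z × Z/2,  H_2 = 0.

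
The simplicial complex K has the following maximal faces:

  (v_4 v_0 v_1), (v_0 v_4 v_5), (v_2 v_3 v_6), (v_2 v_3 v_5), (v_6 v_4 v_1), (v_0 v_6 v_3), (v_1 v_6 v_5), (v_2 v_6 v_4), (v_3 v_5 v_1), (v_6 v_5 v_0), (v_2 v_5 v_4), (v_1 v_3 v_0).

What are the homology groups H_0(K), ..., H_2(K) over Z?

H_0 = Z,  H_1 = Z/2,  H_2 = 0.

Order the vertices as v_0 < v_1 < v_2 < v_3 < v_4 < v_5 < v_6. Listing each simplex with vertices in this order, K has dimension 2 with simplices:

  0-simplices (7): [v_0], [v_1], [v_2], [v_3], [v_4], [v_5], [v_6]
  1-simplices (18): (18 of them)
  2-simplices (12): (12 of them)

so the chain groups are C_0 ≅ Z^7, C_1 ≅ Z^18, C_2 ≅ Z^12.

∂_1: C_1 → C_0 is given by ∂[p,q] = [q] − [p]. For instance
  ∂[v_1,v_6] = [v_6] − [v_1].
The 7×18 boundary matrix has rank 6 and Smith normal form diag(1,1,1,1,1,1).

∂_2: C_2 → C_1 sends each 2-simplex [p,q,r] to [q,r] − [p,r] + [p,q]. For instance
  ∂[v_0,v_4,v_5] = [v_4,v_5] − [v_0,v_5] + [v_0,v_4],
  ∂[v_0,v_1,v_3] = [v_1,v_3] − [v_0,v_3] + [v_0,v_1].
This gives a 18×12 integer matrix of rank 12; reducing to Smith normal form yields diagonal entries (1,1,1,1,1,1,1,1,1,1,1,2).

From H_k ≅ ker(∂_k) / im(∂_{k+1}) we obtain:

  H_0: rank C_0 − rank ∂_1 = 7 − 6 = 1, and the invariant factors of ∂_1 are all 1, so H_0 = Z.
  H_1: rank ker ∂_1 − rank ∂_2 = (18 − 6) − 12 = 0, and ∂_2 has invariant factor 2 > 1, so H_1 = Z/2.
  H_2: rank ker ∂_2 − rank ∂_3 = (12 − 12) − 0 = 0, and there is no ∂_3, so H_2 = 0.

As a check, the Euler characteristic is 7 − 18 + 12 = 1, which agrees with 1 − 0 + 0 = 1.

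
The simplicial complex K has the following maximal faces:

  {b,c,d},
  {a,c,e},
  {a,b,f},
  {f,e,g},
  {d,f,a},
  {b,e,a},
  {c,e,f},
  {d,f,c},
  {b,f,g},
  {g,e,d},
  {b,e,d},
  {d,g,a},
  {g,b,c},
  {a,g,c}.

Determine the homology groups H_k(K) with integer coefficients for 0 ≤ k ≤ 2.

We work with the vertex ordering a < b < c < d < e < f < g. The simplices of K, each written with vertices in increasing order, are:

  0-simplices (7): a, b, c, d, e, f, g
  1-simplices (21): ab, ac, ad, ae, af, ag, bc, bd, be, bf, bg, cd, ce, cf, cg, de, df, dg, ef, eg, fg
  2-simplices (14): abe, abf, ace, acg, adf, adg, bcd, bcg, bde, bfg, cdf, cef, deg, efg

giving chain groups C_0 ≅ Z^7, C_1 ≅ Z^21, C_2 ≅ Z^14.

The boundary map ∂_1: C_1 → C_0 is given by ∂[p,q] = [q] − [p]. For instance
  ∂fg = g − f.
The 7×21 boundary matrix has rank 6 and Smith normal form diag(1,1,1,1,1,1).

The boundary map ∂_2: C_2 → C_1 sends each 2-simplex [p,q,r] to [q,r] − [p,r] + [p,q]. For instance
  ∂bfg = fg − bg + bf,
  ∂bcd = cd − bd + bc.
The resulting 21×14 matrix has rank 13, and its Smith normal form has invariant factors (1,1,1,1,1,1,1,1,1,1,1,1,1).

From H_k ≅ ker(∂_k) / im(∂_{k+1}) we obtain:

  H_0: rank C_0 − rank ∂_1 = 7 − 6 = 1, and the invariant factors of ∂_1 are all 1, so H_0 ≅ Z.
  H_1: rank ker ∂_1 − rank ∂_2 = (21 − 6) − 13 = 2, and the invariant factors of ∂_2 are all 1, so H_1 ≅ Z^2.
  H_2: rank ker ∂_2 − rank ∂_3 = (14 − 13) − 0 = 1, and there is no ∂_3, so H_2 ≅ Z.

As a check, the Euler characteristic is 7 − 21 + 14 = 0, which agrees with 1 − 2 + 1 = 0.

H_0 ≅ Z,  H_1 ≅ Z^2,  H_2 ≅ Z.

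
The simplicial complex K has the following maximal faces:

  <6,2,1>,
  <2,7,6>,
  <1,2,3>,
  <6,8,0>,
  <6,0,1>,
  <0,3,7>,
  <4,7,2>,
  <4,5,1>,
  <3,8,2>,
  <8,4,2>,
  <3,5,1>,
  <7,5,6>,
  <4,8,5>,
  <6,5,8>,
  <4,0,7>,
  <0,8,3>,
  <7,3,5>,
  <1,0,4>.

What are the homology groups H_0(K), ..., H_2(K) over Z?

We work with the vertex ordering 0 < 1 < 2 < 3 < 4 < 5 < 6 < 7 < 8. The simplices of K, each written with vertices in increasing order, are:

  0-simplices (9): [0], [1], [2], [3], [4], [5], [6], [7], [8]
  1-simplices (27): (27 of them)
  2-simplices (18): [0,1,4], [0,1,6], [0,3,7], [0,3,8], [0,4,7], [0,6,8], [1,2,3], [1,2,6], [1,3,5], [1,4,5], [2,3,8], [2,4,7], [2,4,8], [2,6,7], [3,5,7], [4,5,8], [5,6,7], [5,6,8]

giving chain groups C_0 ≅ Z^9, C_1 ≅ Z^27, C_2 ≅ Z^18.

∂_1: C_1 → C_0 is given by ∂[p,q] = [q] − [p].
This gives a 9×27 integer matrix of rank 8; reducing to Smith normal form yields diagonal entries (1,1,1,1,1,1,1,1).

Boundary ∂_2: C_2 → C_1 sends each 2-simplex [p,q,r] to [q,r] − [p,r] + [p,q]. For instance
  ∂[0,3,7] = [3,7] − [0,7] + [0,3],
  ∂[5,6,7] = [6,7] − [5,7] + [5,6].
This gives a 27×18 integer matrix of rank 17; reducing to Smith normal form yields diagonal entries (1,1,1,1,1,1,1,1,1,1,1,1,1,1,1,1,1).

Reading off H_k = ker ∂_k / im ∂_{k+1}:

  H_0: rank C_0 − rank ∂_1 = 9 − 8 = 1, and the invariant factors of ∂_1 are all 1, so H_0 = Z.
  H_1: rank ker ∂_1 − rank ∂_2 = (27 − 8) − 17 = 2, and the invariant factors of ∂_2 are all 1, so H_1 = Z^2.
  H_2: rank ker ∂_2 − rank ∂_3 = (18 − 17) − 0 = 1, and there is no ∂_3, so H_2 = Z.

(K is a triangulation of the torus T^2.)

H_0 = Z,  H_1 = Z^2,  H_2 = Z.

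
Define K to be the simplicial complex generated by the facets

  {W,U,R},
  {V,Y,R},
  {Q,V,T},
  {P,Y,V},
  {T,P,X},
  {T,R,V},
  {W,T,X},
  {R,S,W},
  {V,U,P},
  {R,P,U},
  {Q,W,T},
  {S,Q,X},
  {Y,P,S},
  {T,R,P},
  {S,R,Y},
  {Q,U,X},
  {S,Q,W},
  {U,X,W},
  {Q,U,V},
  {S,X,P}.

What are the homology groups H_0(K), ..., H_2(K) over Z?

We work with the vertex ordering P < Q < R < S < T < U < V < W < X < Y. The simplices of K, each written with vertices in increasing order, are:

  0-simplices (10): P, Q, R, S, T, U, V, W, X, Y
  1-simplices (30): PR, PS, PT, PU, PV, PX, PY, QS, QT, QU, QV, QW, QX, RS, RT, RU, RV, RW, RY, SW, SX, SY, TV, TW, TX, UV, UW, UX, VY, WX
  2-simplices (20): PRT, PRU, PSX, PSY, PTX, PUV, PVY, QSW, QSX, QTV, QTW, QUV, QUX, RSW, RSY, RTV, RUW, RVY, TWX, UWX

so the chain groups are C_0 ≅ Z^10, C_1 ≅ Z^30, C_2 ≅ Z^20.

The boundary map ∂_1: C_1 → C_0 is given by ∂[p,q] = [q] − [p].
As a 10×30 matrix over Z this has rank 9, with invariant factors (1,1,1,1,1,1,1,1,1).

The boundary map ∂_2: C_2 → C_1 sends each 2-simplex [p,q,r] to [q,r] − [p,r] + [p,q]. For instance
  ∂RSY = SY − RY + RS,
  ∂PRU = RU − PU + PR.
The resulting 30×20 matrix has rank 20, and its Smith normal form has invariant factors (1,1,1,1,1,1,1,1,1,1,1,1,1,1,1,1,1,1,1,2).

Reading off H_k = ker ∂_k / im ∂_{k+1}:

  H_0: rank C_0 − rank ∂_1 = 10 − 9 = 1, and the invariant factors of ∂_1 are all 1, so H_0 = Z.
  H_1: rank ker ∂_1 − rank ∂_2 = (30 − 9) − 20 = 1, and ∂_2 has invariant factor 2 > 1, so H_1 = Z × Z/2.
  H_2: rank ker ∂_2 − rank ∂_3 = (20 − 20) − 0 = 0, and there is no ∂_3, so H_2 = 0.

(K is a triangulation of the Klein bottle.)

H_0 = Z,  H_1 = Z × Z/2,  H_2 = 0.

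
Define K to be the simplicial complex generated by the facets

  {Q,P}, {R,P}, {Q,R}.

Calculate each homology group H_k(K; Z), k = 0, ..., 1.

Take the total order P < Q < R on the vertex set. Then K (dimension 1) consists of the simplices:

  0-simplices (3): P, Q, R
  1-simplices (3): PQ, PR, QR

Hence C_0 ≅ Z^3, C_1 ≅ Z^3.

Boundary ∂_1: C_1 → C_0 maps an edge to its endpoints' difference, ∂[p,q] = q − p. For instance
  ∂PQ = Q − P.
The resulting 3×3 matrix has rank 2, and its Smith normal form has invariant factors (1,1).

Now H_k = ker ∂_k / im ∂_{k+1}, so:

  H_0: rank C_0 − rank ∂_1 = 3 − 2 = 1, and the invariant factors of ∂_1 are all 1, so H_0 ≅ Z.
  H_1: rank ker ∂_1 − rank ∂_2 = (3 − 2) − 0 = 1, and there is no ∂_2, so H_1 ≅ Z.

H_0 = Z,  H_1 = Z.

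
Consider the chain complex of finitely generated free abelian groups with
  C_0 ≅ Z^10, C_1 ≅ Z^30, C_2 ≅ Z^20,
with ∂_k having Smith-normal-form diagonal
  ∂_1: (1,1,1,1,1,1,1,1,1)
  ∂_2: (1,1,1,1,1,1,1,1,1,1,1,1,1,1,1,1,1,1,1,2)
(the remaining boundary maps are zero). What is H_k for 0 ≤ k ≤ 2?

H_0: b_0 = 10 − 0 − 9 = 1; torsion from ∂_1 factors > 1: none. So H_0 = Z.
H_1: b_1 = 30 − 9 − 20 = 1; torsion from ∂_2 factors > 1: [2]. So H_1 = Z ⊕ Z/2Z.
H_2: b_2 = 20 − 20 − 0 = 0; torsion from ∂_3 factors > 1: none. So H_2 = 0.

H_0 = Z,  H_1 = Z ⊕ Z/2Z,  H_2 = 0.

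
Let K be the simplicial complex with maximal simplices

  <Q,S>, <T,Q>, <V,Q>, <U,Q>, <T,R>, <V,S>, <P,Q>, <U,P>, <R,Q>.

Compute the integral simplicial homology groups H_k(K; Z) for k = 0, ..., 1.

Take the total order P < Q < R < S < T < U < V on the vertex set. Then K (dimension 1) consists of the simplices:

  0-simplices (7): P, Q, R, S, T, U, V
  1-simplices (9): PQ, PU, QR, QS, QT, QU, QV, RT, SV

so the chain groups are C_0 ≅ Z^7, C_1 ≅ Z^9.

∂_1: C_1 → C_0 maps an edge to its endpoints' difference, ∂[p,q] = q − p.
As a 7×9 matrix over Z this has rank 6, with invariant factors (1,1,1,1,1,1).

Computing H_k = (kernel of ∂_k) / (image of ∂_{k+1}):

  H_0: rank C_0 − rank ∂_1 = 7 − 6 = 1, and the invariant factors of ∂_1 are all 1, so H_0 = Z.
  H_1: rank ker ∂_1 − rank ∂_2 = (9 − 6) − 0 = 3, and there is no ∂_2, so H_1 = Z^3.

(K is a triangulation of a wedge of 3 circles.)

H_0 ≅ Z,  H_1 ≅ Z^3.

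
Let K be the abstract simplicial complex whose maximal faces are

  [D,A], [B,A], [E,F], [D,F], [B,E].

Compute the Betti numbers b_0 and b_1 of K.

We work with the vertex ordering A < B < D < E < F. The simplices of K, each written with vertices in increasing order, are:

  0-simplices (5): A, B, D, E, F
  1-simplices (5): AB, AD, BE, DF, EF

Hence C_0 ≅ Z^5, C_1 ≅ Z^5.

The boundary map ∂_1: C_1 → C_0 maps an edge to its endpoints' difference, ∂[p,q] = q − p. For instance
  ∂AB = B − A.
This gives a 5×5 integer matrix of rank 4; reducing to Smith normal form yields diagonal entries (1,1,1,1).

Now H_k = ker ∂_k / im ∂_{k+1}, so:

  H_0: rank C_0 − rank ∂_1 = 5 − 4 = 1, and the invariant factors of ∂_1 are all 1, so H_0 ≅ Z.
  H_1: rank ker ∂_1 − rank ∂_2 = (5 − 4) − 0 = 1, and there is no ∂_2, so H_1 ≅ Z.

Hence the Betti numbers are b_0 = 1, b_1 = 1.

b_0 = 1, b_1 = 1.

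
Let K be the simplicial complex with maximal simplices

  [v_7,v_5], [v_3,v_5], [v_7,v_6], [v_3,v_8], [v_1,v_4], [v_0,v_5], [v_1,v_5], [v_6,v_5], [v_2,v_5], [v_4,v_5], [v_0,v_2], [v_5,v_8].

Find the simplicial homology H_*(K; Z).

H_0 = Z,  H_1 = Z^4.

Order the vertices as v_0 < v_1 < v_2 < v_3 < v_4 < v_5 < v_6 < v_7 < v_8. Listing each simplex with vertices in this order, K has dimension 1 with simplices:

  0-simplices (9): [v_0], [v_1], [v_2], [v_3], [v_4], [v_5], [v_6], [v_7], [v_8]
  1-simplices (12): [v_0,v_2], [v_0,v_5], [v_1,v_4], [v_1,v_5], [v_2,v_5], [v_3,v_5], [v_3,v_8], [v_4,v_5], [v_5,v_6], [v_5,v_7], [v_5,v_8], [v_6,v_7]

so the chain groups are C_0 ≅ Z^9, C_1 ≅ Z^12.

Boundary ∂_1: C_1 → C_0 is given by ∂[p,q] = [q] − [p].
The resulting 9×12 matrix has rank 8, and its Smith normal form has invariant factors (1,1,1,1,1,1,1,1).

Computing H_k = (kernel of ∂_k) / (image of ∂_{k+1}):

  H_0: rank C_0 − rank ∂_1 = 9 − 8 = 1, and the invariant factors of ∂_1 are all 1, so H_0 ≅ Z.
  H_1: rank ker ∂_1 − rank ∂_2 = (12 − 8) − 0 = 4, and there is no ∂_2, so H_1 ≅ Z^4.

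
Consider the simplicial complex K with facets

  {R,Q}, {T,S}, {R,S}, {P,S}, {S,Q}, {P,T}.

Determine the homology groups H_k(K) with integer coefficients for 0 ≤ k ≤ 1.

Take the total order P < Q < R < S < T on the vertex set. Then K (dimension 1) consists of the simplices:

  0-simplices (5): P, Q, R, S, T
  1-simplices (6): PS, PT, QR, QS, RS, ST

Hence C_0 ≅ Z^5, C_1 ≅ Z^6.

Boundary ∂_1: C_1 → C_0 sends each edge [p,q] (with p < q) to q − p.
As a 5×6 matrix over Z this has rank 4, with invariant factors (1,1,1,1).

Computing H_k = (kernel of ∂_k) / (image of ∂_{k+1}):

  H_0: rank C_0 − rank ∂_1 = 5 − 4 = 1, and the invariant factors of ∂_1 are all 1, so H_0 = Z.
  H_1: rank ker ∂_1 − rank ∂_2 = (6 − 4) − 0 = 2, and there is no ∂_2, so H_1 = Z^2.

(K is a triangulation of a wedge of 2 circles.)

H_0 ≅ Z,  H_1 ≅ Z^2.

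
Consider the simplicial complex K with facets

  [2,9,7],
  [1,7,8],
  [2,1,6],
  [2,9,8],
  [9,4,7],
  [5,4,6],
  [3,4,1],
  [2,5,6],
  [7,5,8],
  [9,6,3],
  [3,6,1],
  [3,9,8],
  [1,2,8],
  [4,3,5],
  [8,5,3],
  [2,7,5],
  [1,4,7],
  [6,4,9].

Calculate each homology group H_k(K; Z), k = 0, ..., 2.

H_0 ≅ Z,  H_1 ≅ Z × Z/2,  H_2 = 0.

K has 9 vertices, 27 edges, 18 triangles.
rank ∂_0 = 0, rank ∂_1 = 8 ⇒ b_0 = 9 − 0 − 8 = 1; all invariant factors of ∂_1 are 1 so no torsion. So H_0 ≅ Z.
rank ∂_1 = 8, rank ∂_2 = 18 ⇒ b_1 = 27 − 8 − 18 = 1; ∂_2 has invariant factor(s) [2] giving torsion. So H_1 ≅ Z × Z/2.
rank ∂_2 = 18, rank ∂_3 = 0 ⇒ b_2 = 18 − 18 − 0 = 0. So H_2 ≅ 0.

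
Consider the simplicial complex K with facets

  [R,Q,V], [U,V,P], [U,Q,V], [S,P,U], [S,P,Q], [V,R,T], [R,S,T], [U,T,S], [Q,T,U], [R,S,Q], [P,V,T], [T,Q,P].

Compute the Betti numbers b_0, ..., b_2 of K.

K has 7 vertices, 18 edges, 12 triangles.
rank ∂_0 = 0, rank ∂_1 = 6 ⇒ b_0 = 7 − 0 − 6 = 1; all invariant factors of ∂_1 are 1 so no torsion. So H_0 ≅ Z.
rank ∂_1 = 6, rank ∂_2 = 12 ⇒ b_1 = 18 − 6 − 12 = 0; ∂_2 has invariant factor(s) [2] giving torsion. So H_1 ≅ Z_2.
rank ∂_2 = 12, rank ∂_3 = 0 ⇒ b_2 = 12 − 12 − 0 = 0. So H_2 ≅ 0.

b_0 = 1, b_1 = 0, b_2 = 0.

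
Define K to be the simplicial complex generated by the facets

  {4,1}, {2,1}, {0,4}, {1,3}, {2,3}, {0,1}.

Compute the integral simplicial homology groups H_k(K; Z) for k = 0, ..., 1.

H_0 ≅ Z,  H_1 ≅ Z^2.

Fix the vertex order 0 < 1 < 2 < 3 < 4 and write every simplex with vertices in increasing order. Then dim K = 1 and the simplices of K are:

  0-simplices (5): [0], [1], [2], [3], [4]
  1-simplices (6): [0,1], [0,4], [1,2], [1,3], [1,4], [2,3]

giving chain groups C_0 ≅ Z^5, C_1 ≅ Z^6.

The boundary map ∂_1: C_1 → C_0 maps an edge to its endpoints' difference, ∂[p,q] = q − p.
As a 5×6 matrix over Z this has rank 4, with invariant factors (1,1,1,1).

From H_k ≅ ker(∂_k) / im(∂_{k+1}) we obtain:

  H_0: rank C_0 − rank ∂_1 = 5 − 4 = 1, and the invariant factors of ∂_1 are all 1, so H_0 = Z.
  H_1: rank ker ∂_1 − rank ∂_2 = (6 − 4) − 0 = 2, and there is no ∂_2, so H_1 = Z^2.

As a check, the Euler characteristic is 5 − 6 = -1, which agrees with 1 − 2 = -1.
(K is a triangulation of a wedge of 2 circles.)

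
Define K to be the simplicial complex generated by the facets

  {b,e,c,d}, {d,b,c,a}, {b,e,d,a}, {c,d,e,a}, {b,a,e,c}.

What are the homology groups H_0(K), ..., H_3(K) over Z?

H_0 ≅ Z,  H_1 = 0,  H_2 = 0,  H_3 ≅ Z.

We work with the vertex ordering a < b < c < d < e. The simplices of K, each written with vertices in increasing order, are:

  0-simplices (5): a, b, c, d, e
  1-simplices (10): ab, ac, ad, ae, bc, bd, be, cd, ce, de
  2-simplices (10): abc, abd, abe, acd, ace, ade, bcd, bce, bde, cde
  3-simplices (5): abcd, abce, abde, acde, bcde

Hence C_0 ≅ Z^5, C_1 ≅ Z^10, C_2 ≅ Z^10, C_3 ≅ Z^5.

Boundary ∂_1: C_1 → C_0 is given by ∂[p,q] = [q] − [p].
The resulting 5×10 matrix has rank 4, and its Smith normal form has invariant factors (1,1,1,1).

Boundary ∂_2: C_2 → C_1 acts by ∂[p,q,r] = [q,r] − [p,r] + [p,q]. For instance
  ∂cde = de − ce + cd,
  ∂abc = bc − ac + ab.
The 10×10 boundary matrix has rank 6 and Smith normal form diag(1,1,1,1,1,1).

∂_3: C_3 → C_2 sends each 3-simplex σ to the alternating sum Σ_i (−1)^i (σ with its i-th vertex removed). For instance
  ∂abde = bde − ade + abe − abd,
  ∂bcde = cde − bde + bce − bcd.
As a 10×5 matrix over Z this has rank 4, with invariant factors (1,1,1,1).

From H_k ≅ ker(∂_k) / im(∂_{k+1}) we obtain:

  H_0: rank C_0 − rank ∂_1 = 5 − 4 = 1, and the invariant factors of ∂_1 are all 1, so H_0 ≅ Z.
  H_1: rank ker ∂_1 − rank ∂_2 = (10 − 4) − 6 = 0, and the invariant factors of ∂_2 are all 1, so H_1 ≅ 0.
  H_2: rank ker ∂_2 − rank ∂_3 = (10 − 6) − 4 = 0, and the invariant factors of ∂_3 are all 1, so H_2 ≅ 0.
  H_3: rank ker ∂_3 − rank ∂_4 = (5 − 4) − 0 = 1, and there is no ∂_4, so H_3 ≅ Z.

(K is a triangulation of the 3-sphere S^3.)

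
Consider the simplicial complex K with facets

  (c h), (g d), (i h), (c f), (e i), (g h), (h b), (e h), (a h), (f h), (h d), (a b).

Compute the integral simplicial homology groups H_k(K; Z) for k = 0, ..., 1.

Order the vertices as a < b < c < d < e < f < g < h < i. Listing each simplex with vertices in this order, K has dimension 1 with simplices:

  0-simplices (9): a, b, c, d, e, f, g, h, i
  1-simplices (12): ab, ah, bh, cf, ch, dg, dh, eh, ei, fh, gh, hi

so the chain groups are C_0 ≅ Z^9, C_1 ≅ Z^12.

The boundary map ∂_1: C_1 → C_0 maps an edge to its endpoints' difference, ∂[p,q] = q − p.
This gives a 9×12 integer matrix of rank 8; reducing to Smith normal form yields diagonal entries (1,1,1,1,1,1,1,1).

Computing H_k = (kernel of ∂_k) / (image of ∂_{k+1}):

  H_0: rank C_0 − rank ∂_1 = 9 − 8 = 1, and the invariant factors of ∂_1 are all 1, so H_0 = Z.
  H_1: rank ker ∂_1 − rank ∂_2 = (12 − 8) − 0 = 4, and there is no ∂_2, so H_1 = Z^4.

H_0 ≅ Z,  H_1 ≅ Z^4.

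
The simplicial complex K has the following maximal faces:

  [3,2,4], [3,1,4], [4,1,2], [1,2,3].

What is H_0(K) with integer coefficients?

H_0 ≅ Z.

Fix the vertex order 1 < 2 < 3 < 4 and write every simplex with vertices in increasing order. Then dim K = 2 and the simplices of K are:

  0-simplices (4): [1], [2], [3], [4]
  1-simplices (6): [1,2], [1,3], [1,4], [2,3], [2,4], [3,4]
  2-simplices (4): [1,2,3], [1,2,4], [1,3,4], [2,3,4]

Hence C_0 ≅ Z^4, C_1 ≅ Z^6, C_2 ≅ Z^4.

The boundary map ∂_1: C_1 → C_0 is given by ∂[p,q] = [q] − [p].
As a 4×6 matrix over Z this has rank 3, with invariant factors (1,1,1).

∂_2: C_2 → C_1 acts by ∂[p,q,r] = [q,r] − [p,r] + [p,q]. For instance
  ∂[1,3,4] = [3,4] − [1,4] + [1,3],
  ∂[1,2,3] = [2,3] − [1,3] + [1,2].
The resulting 6×4 matrix has rank 3, and its Smith normal form has invariant factors (1,1,1).

Computing H_k = (kernel of ∂_k) / (image of ∂_{k+1}):

  H_0: rank C_0 − rank ∂_1 = 4 − 3 = 1, and the invariant factors of ∂_1 are all 1, so H_0 ≅ Z.

(K is a triangulation of the 2-sphere S^2.)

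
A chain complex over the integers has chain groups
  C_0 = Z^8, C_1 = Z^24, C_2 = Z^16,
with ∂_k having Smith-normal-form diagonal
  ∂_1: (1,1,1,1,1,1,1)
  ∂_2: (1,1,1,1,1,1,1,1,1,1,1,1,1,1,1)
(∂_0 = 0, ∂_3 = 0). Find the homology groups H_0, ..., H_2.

H_0: b_0 = 8 − 0 − 7 = 1; torsion from ∂_1 factors > 1: none. So H_0 = Z.
H_1: b_1 = 24 − 7 − 15 = 2; torsion from ∂_2 factors > 1: none. So H_1 = Z^2.
H_2: b_2 = 16 − 15 − 0 = 1; torsion from ∂_3 factors > 1: none. So H_2 = Z.

H_0 = Z,  H_1 = Z^2,  H_2 = Z.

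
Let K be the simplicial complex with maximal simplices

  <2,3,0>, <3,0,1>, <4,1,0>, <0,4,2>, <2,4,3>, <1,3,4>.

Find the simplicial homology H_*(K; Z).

H_0 = Z,  H_1 = 0,  H_2 = Z.

Take the total order 0 < 1 < 2 < 3 < 4 on the vertex set. Then K (dimension 2) consists of the simplices:

  0-simplices (5): [0], [1], [2], [3], [4]
  1-simplices (9): [0,1], [0,2], [0,3], [0,4], [1,3], [1,4], [2,3], [2,4], [3,4]
  2-simplices (6): [0,1,3], [0,1,4], [0,2,3], [0,2,4], [1,3,4], [2,3,4]

so the chain groups are C_0 ≅ Z^5, C_1 ≅ Z^9, C_2 ≅ Z^6.

Boundary ∂_1: C_1 → C_0 maps an edge to its endpoints' difference, ∂[p,q] = q − p. For instance
  ∂[0,2] = [2] − [0].
This gives a 5×9 integer matrix of rank 4; reducing to Smith normal form yields diagonal entries (1,1,1,1).

The boundary map ∂_2: C_2 → C_1 maps a triangle to the signed sum of its edges. For instance
  ∂[0,2,4] = [2,4] − [0,4] + [0,2],
  ∂[0,1,3] = [1,3] − [0,3] + [0,1].
As a 9×6 matrix over Z this has rank 5, with invariant factors (1,1,1,1,1).

From H_k ≅ ker(∂_k) / im(∂_{k+1}) we obtain:

  H_0: rank C_0 − rank ∂_1 = 5 − 4 = 1, and the invariant factors of ∂_1 are all 1, so H_0 ≅ Z.
  H_1: rank ker ∂_1 − rank ∂_2 = (9 − 4) − 5 = 0, and the invariant factors of ∂_2 are all 1, so H_1 ≅ 0.
  H_2: rank ker ∂_2 − rank ∂_3 = (6 − 5) − 0 = 1, and there is no ∂_3, so H_2 ≅ Z.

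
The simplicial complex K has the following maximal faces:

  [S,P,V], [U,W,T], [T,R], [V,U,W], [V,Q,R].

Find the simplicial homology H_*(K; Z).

We work with the vertex ordering P < Q < R < S < T < U < V < W. The simplices of K, each written with vertices in increasing order, are:

  0-simplices (8): P, Q, R, S, T, U, V, W
  1-simplices (12): PS, PV, QR, QV, RT, RV, SV, TU, TW, UV, UW, VW
  2-simplices (4): PSV, QRV, TUW, UVW

giving chain groups C_0 ≅ Z^8, C_1 ≅ Z^12, C_2 ≅ Z^4.

∂_1: C_1 → C_0 maps an edge to its endpoints' difference, ∂[p,q] = q − p.
The 8×12 boundary matrix has rank 7 and Smith normal form diag(1,1,1,1,1,1,1).

Boundary ∂_2: C_2 → C_1 sends each 2-simplex [p,q,r] to [q,r] − [p,r] + [p,q]. For instance
  ∂QRV = RV − QV + QR,
  ∂PSV = SV − PV + PS.
As a 12×4 matrix over Z this has rank 4, with invariant factors (1,1,1,1).

Computing H_k = (kernel of ∂_k) / (image of ∂_{k+1}):

  H_0: rank C_0 − rank ∂_1 = 8 − 7 = 1, and the invariant factors of ∂_1 are all 1, so H_0 ≅ Z.
  H_1: rank ker ∂_1 − rank ∂_2 = (12 − 7) − 4 = 1, and the invariant factors of ∂_2 are all 1, so H_1 ≅ Z.
  H_2: rank ker ∂_2 − rank ∂_3 = (4 − 4) − 0 = 0, and there is no ∂_3, so H_2 ≅ 0.

H_0 ≅ Z,  H_1 ≅ Z,  H_2 = 0.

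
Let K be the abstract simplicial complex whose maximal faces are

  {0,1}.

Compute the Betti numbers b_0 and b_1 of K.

b_0 = 1, b_1 = 0.

Fix the vertex order 0 < 1 and write every simplex with vertices in increasing order. Then dim K = 1 and the simplices of K are:

  0-simplices (2): [0], [1]
  1-simplices (1): [0,1]

Hence C_0 ≅ Z^2, C_1 ≅ Z^1.

Boundary ∂_1: C_1 → C_0 sends each edge [p,q] (with p < q) to q − p.
This gives a 2×1 integer matrix of rank 1; reducing to Smith normal form yields diagonal entries (1).

Computing H_k = (kernel of ∂_k) / (image of ∂_{k+1}):

  H_0: rank C_0 − rank ∂_1 = 2 − 1 = 1, and the invariant factors of ∂_1 are all 1, so H_0 ≅ Z.
  H_1: rank ker ∂_1 − rank ∂_2 = (1 − 1) − 0 = 0, and there is no ∂_2, so H_1 ≅ 0.

(K is a triangulation of the 1-simplex.)

Hence the Betti numbers are b_0 = 1, b_1 = 0.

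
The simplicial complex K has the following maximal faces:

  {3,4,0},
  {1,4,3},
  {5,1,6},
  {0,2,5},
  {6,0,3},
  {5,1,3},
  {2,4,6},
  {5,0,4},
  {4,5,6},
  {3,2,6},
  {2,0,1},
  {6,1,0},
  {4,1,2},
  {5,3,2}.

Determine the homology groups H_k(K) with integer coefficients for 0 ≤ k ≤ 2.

H_0 ≅ Z,  H_1 ≅ Z^2,  H_2 ≅ Z.

Take the total order 0 < 1 < 2 < 3 < 4 < 5 < 6 on the vertex set. Then K (dimension 2) consists of the simplices:

  0-simplices (7): [0], [1], [2], [3], [4], [5], [6]
  1-simplices (21): [0,1], [0,2], [0,3], [0,4], [0,5], [0,6], [1,2], [1,3], [1,4], [1,5], [1,6], [2,3], [2,4], [2,5], [2,6], [3,4], [3,5], [3,6], [4,5], [4,6], [5,6]
  2-simplices (14): [0,1,2], [0,1,6], [0,2,5], [0,3,4], [0,3,6], [0,4,5], [1,2,4], [1,3,4], [1,3,5], [1,5,6], [2,3,5], [2,3,6], [2,4,6], [4,5,6]

so the chain groups are C_0 ≅ Z^7, C_1 ≅ Z^21, C_2 ≅ Z^14.

∂_1: C_1 → C_0 sends each edge [p,q] (with p < q) to q − p. For instance
  ∂[0,5] = [5] − [0].
The resulting 7×21 matrix has rank 6, and its Smith normal form has invariant factors (1,1,1,1,1,1).

The boundary map ∂_2: C_2 → C_1 acts by ∂[p,q,r] = [q,r] − [p,r] + [p,q]. For instance
  ∂[2,3,6] = [3,6] − [2,6] + [2,3],
  ∂[0,4,5] = [4,5] − [0,5] + [0,4].
The 21×14 boundary matrix has rank 13 and Smith normal form diag(1,1,1,1,1,1,1,1,1,1,1,1,1).

From H_k ≅ ker(∂_k) / im(∂_{k+1}) we obtain:

  H_0: rank C_0 − rank ∂_1 = 7 − 6 = 1, and the invariant factors of ∂_1 are all 1, so H_0 = Z.
  H_1: rank ker ∂_1 − rank ∂_2 = (21 − 6) − 13 = 2, and the invariant factors of ∂_2 are all 1, so H_1 = Z^2.
  H_2: rank ker ∂_2 − rank ∂_3 = (14 − 13) − 0 = 1, and there is no ∂_3, so H_2 = Z.

As a check, the Euler characteristic is 7 − 21 + 14 = 0, which agrees with 1 − 2 + 1 = 0.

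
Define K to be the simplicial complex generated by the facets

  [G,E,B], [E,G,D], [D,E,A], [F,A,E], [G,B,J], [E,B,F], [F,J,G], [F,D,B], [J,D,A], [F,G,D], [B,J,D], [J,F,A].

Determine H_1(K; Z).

H_1 ≅ Z_2.

Take the total order A < B < D < E < F < G < J on the vertex set. Then K (dimension 2) consists of the simplices:

  0-simplices (7): A, B, D, E, F, G, J
  1-simplices (18): AD, AE, AF, AJ, BD, BE, BF, BG, BJ, DE, DF, DG, DJ, EF, EG, FG, FJ, GJ
  2-simplices (12): ADE, ADJ, AEF, AFJ, BDF, BDJ, BEF, BEG, BGJ, DEG, DFG, FGJ

so the chain groups are C_0 ≅ Z^7, C_1 ≅ Z^18, C_2 ≅ Z^12.

Boundary ∂_1: C_1 → C_0 sends each edge [p,q] (with p < q) to q − p.
As a 7×18 matrix over Z this has rank 6, with invariant factors (1,1,1,1,1,1).

∂_2: C_2 → C_1 maps a triangle to the signed sum of its edges. For instance
  ∂AFJ = FJ − AJ + AF,
  ∂DEG = EG − DG + DE.
This gives a 18×12 integer matrix of rank 12; reducing to Smith normal form yields diagonal entries (1,1,1,1,1,1,1,1,1,1,1,2).

Now H_k = ker ∂_k / im ∂_{k+1}, so:

  H_1: rank ker ∂_1 − rank ∂_2 = (18 − 6) − 12 = 0, and ∂_2 has invariant factor 2 > 1, so H_1 ≅ Z_2.

(K is a triangulation of the real projective plane RP^2.)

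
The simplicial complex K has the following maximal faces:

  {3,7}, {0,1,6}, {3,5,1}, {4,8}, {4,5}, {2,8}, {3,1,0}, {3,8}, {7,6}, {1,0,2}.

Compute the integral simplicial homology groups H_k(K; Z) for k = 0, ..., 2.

H_0 ≅ Z,  H_1 ≅ Z^3,  H_2 = 0.

Take the total order 0 < 1 < 2 < 3 < 4 < 5 < 6 < 7 < 8 on the vertex set. Then K (dimension 2) consists of the simplices:

  0-simplices (9): [0], [1], [2], [3], [4], [5], [6], [7], [8]
  1-simplices (15): [0,1], [0,2], [0,3], [0,6], [1,2], [1,3], [1,5], [1,6], [2,8], [3,5], [3,7], [3,8], [4,5], [4,8], [6,7]
  2-simplices (4): [0,1,2], [0,1,3], [0,1,6], [1,3,5]

Hence C_0 ≅ Z^9, C_1 ≅ Z^15, C_2 ≅ Z^4.

The boundary map ∂_1: C_1 → C_0 maps an edge to its endpoints' difference, ∂[p,q] = q − p. For instance
  ∂[0,1] = [1] − [0].
The 9×15 boundary matrix has rank 8 and Smith normal form diag(1,1,1,1,1,1,1,1).

∂_2: C_2 → C_1 maps a triangle to the signed sum of its edges. For instance
  ∂[0,1,3] = [1,3] − [0,3] + [0,1],
  ∂[0,1,6] = [1,6] − [0,6] + [0,1].
The resulting 15×4 matrix has rank 4, and its Smith normal form has invariant factors (1,1,1,1).

From H_k ≅ ker(∂_k) / im(∂_{k+1}) we obtain:

  H_0: rank C_0 − rank ∂_1 = 9 − 8 = 1, and the invariant factors of ∂_1 are all 1, so H_0 = Z.
  H_1: rank ker ∂_1 − rank ∂_2 = (15 − 8) − 4 = 3, and the invariant factors of ∂_2 are all 1, so H_1 = Z^3.
  H_2: rank ker ∂_2 − rank ∂_3 = (4 − 4) − 0 = 0, and there is no ∂_3, so H_2 = 0.

As a check, the Euler characteristic is 9 − 15 + 4 = -2, which agrees with 1 − 3 + 0 = -2.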